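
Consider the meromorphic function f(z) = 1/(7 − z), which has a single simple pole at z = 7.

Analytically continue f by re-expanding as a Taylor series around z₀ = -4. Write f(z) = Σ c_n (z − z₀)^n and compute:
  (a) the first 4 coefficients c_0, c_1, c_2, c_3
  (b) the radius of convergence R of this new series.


Let w = z − z₀, so z = z₀ + w.
Then 7 − z = 7 − (z₀ + w) = (7 − z₀) − w = 11 − w.
f(z) = 1/(11 − w) = (1/(11)) · 1/(1 − w/(11)) = Σ_{n≥0} w^n / (11)^(n+1).
So c_n = 1/(11)^(n+1):
  c_0 = 1/(11)^1 = 1/11.
  c_1 = 1/(11)^2 = 1/121.
  c_2 = 1/(11)^3 = 1/1331.
  c_3 = 1/(11)^4 = 1/14641.
The series is valid for |w/d| < 1, i.e. |z − z₀| < |d|.
Radius of convergence: R = |7 − z₀| = |11| = 11 (distance from z₀ to the singularity z = 7).

c_0 = 1/11, c_1 = 1/121, c_2 = 1/1331, c_3 = 1/14641; R = 11.


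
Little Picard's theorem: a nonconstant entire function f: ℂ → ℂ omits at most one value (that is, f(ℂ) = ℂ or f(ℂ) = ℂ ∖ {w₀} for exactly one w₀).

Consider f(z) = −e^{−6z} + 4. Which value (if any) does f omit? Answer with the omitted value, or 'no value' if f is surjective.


Little Picard bounds the complement of f(ℂ) to at most one point.
e^{−6z} is never zero on ℂ, so -1·e^{−6z} takes every value in ℂ ∖ {0}. Adding 4 shifts the range to ℂ ∖ {4}. Thus f omits exactly the value 4.

Omitted value: 4.


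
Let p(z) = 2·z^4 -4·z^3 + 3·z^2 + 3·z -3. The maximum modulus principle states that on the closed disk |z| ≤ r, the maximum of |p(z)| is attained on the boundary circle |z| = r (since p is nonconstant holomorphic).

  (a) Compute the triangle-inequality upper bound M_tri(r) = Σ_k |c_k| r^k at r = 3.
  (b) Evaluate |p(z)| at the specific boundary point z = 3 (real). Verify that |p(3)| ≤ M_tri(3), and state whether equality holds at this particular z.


Coefficients: c_0 = -3, c_1 = 3, c_2 = 3, c_3 = -4, c_4 = 2. Radius r = 3.
Part (a). Triangle bound: M_tri(r) = Σ_k |c_k| r^k
  = |-3|·3^0 + |3|·3^1 + |3|·3^2 + |-4|·3^3 + |2|·3^4
  = 3 + 9 + 27 + 108 + 162 = 309.
This bounds M(r) := max_{|z|=r} |p(z)| from above; equality holds iff all terms c_k z^k can be made to align in phase at a single z on |z|=r.
Part (b). At z = 3 (real, on the circle |z| = r):
  p(3) = (-3)·3^0 + (3)·3^1 + (3)·3^2 + (-4)·3^3 + (2)·3^4 = 87.
  |p(3)| = 87.
Check: |p(3)| = 87 ≤ 309 = M_tri(3). ✓ Equality does not hold at z = 3 (the coefficients have mixed signs, so the terms do not all align in phase there).

M_tri(3) = 309; |p(3)| = 87; equality at z=3: no.


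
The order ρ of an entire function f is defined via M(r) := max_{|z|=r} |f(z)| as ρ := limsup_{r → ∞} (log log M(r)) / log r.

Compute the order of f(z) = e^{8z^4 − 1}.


|e^{8z^4 − 1}| = e^{Re(8·z^4) + -1} ≤ e^{8|z|^4 + -1} = e^{8r^4 + -1} on |z| = r, so ρ ≤ 4. Choosing z on |z|=r so that 8·z^4 is real positive (always possible by picking arg z appropriately) gives |f(z)| = e^{8r^4 + -1}, matching the bound. The additive constant -1 does not affect log log M(r) ~ 4·log r. Hence ρ = 4.
Therefore ρ = 4.

Order ρ = 4.


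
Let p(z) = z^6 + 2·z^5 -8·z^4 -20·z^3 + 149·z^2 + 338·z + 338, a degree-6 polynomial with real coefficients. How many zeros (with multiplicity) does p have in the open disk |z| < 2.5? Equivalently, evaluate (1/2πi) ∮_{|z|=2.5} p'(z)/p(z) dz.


The zeros of p are: (-3 + 2i), (-3 - 2i), (-1 + 1i), (-1 - 1i), (3 + 2i), (3 - 2i).
Their magnitudes are: 3.606, 3.606, 1.414, 1.414, 3.606, 3.606.
Zeros with |z| < R = 2.5: (-1 + 1i), (-1 - 1i).
Count = 2.
By the argument principle, (1/2πi) ∮_{|z|=R} p'(z)/p(z) dz equals exactly this count.

Number of zeros inside |z| < 2.5: 2.


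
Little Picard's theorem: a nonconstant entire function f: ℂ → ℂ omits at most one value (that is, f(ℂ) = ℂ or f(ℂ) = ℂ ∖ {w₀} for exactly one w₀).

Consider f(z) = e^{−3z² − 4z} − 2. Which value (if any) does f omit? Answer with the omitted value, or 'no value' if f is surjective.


Little Picard bounds the complement of f(ℂ) to at most one point.
The exponent g(z) = −3z² − 4z is a nonconstant polynomial, hence surjective onto ℂ. So e^{g(z)} takes every value in {e^w : w ∈ ℂ} = ℂ ∖ {0}. Adding -2 shifts the range to ℂ ∖ {-2}. f omits exactly -2.

Omitted value: -2.


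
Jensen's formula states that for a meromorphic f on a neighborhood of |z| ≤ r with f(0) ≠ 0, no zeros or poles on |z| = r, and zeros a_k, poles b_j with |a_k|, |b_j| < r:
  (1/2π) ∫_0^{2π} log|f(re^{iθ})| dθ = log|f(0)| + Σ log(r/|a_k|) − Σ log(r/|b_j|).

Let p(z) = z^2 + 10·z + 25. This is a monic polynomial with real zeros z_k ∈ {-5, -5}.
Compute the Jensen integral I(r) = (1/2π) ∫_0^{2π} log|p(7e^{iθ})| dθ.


Zeros: -5, -5; r = 7.
Inside |z| < r: -5, -5. Outside (|z| ≥ r): ∅.
p(0) = 25, so log|p(0)| = log(25) = 3.2189.
Apply Jensen: I(r) = log|p(0)| + Σ_k log(r/|z_k|), summed over zeros inside |z| < r.
  log(r/|z_k|) for z_k = -5: log(7/5) = 0.3365
  log(r/|z_k|) for z_k = -5: log(7/5) = 0.3365
Sum over inside zeros: 0.6729.
I(r) = log|p(0)| + (inside sum) = 3.2189 + 0.6729 = 3.8918.
Closed form (all zeros inside, monic): I(r) = n·log(r) = 2·log(7) = 3.8918. ✓

I(r) ≈ 3.8918.


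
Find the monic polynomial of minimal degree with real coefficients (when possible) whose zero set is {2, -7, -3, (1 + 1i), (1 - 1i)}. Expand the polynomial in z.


The polynomial is p(z) = ∏_{α ∈ S} (z − α), where S = {2, -7, -3, (1 + 1i), (1 - 1i)}.
Expanding the product yields: p(z) = z^5 + 6·z^4 -13·z^3 -28·z^2 + 86·z -84.
Note conjugate pairs combine to real quadratics: (z − (1+1i))(z − (1−1i)) = z² − 2z + 2.
The resulting polynomial has degree 5 and real coefficients as required.

p(z) = z^5 + 6·z^4 -13·z^3 -28·z^2 + 86·z -84.


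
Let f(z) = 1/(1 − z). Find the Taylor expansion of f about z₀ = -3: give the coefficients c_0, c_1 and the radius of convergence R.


Let w = z − z₀, so z = z₀ + w.
Then 1 − z = 1 − (z₀ + w) = (1 − z₀) − w = 4 − w.
f(z) = 1/(4 − w) = (1/(4)) · 1/(1 − w/(4)) = Σ_{n≥0} w^n / (4)^(n+1).
So c_n = 1/(4)^(n+1):
  c_0 = 1/(4)^1 = 1/4.
  c_1 = 1/(4)^2 = 1/16.
The series is valid for |w/d| < 1, i.e. |z − z₀| < |d|.
Radius of convergence: R = |1 − z₀| = |4| = 4 (distance from z₀ to the singularity z = 1).

c_0 = 1/4, c_1 = 1/16; R = 4.


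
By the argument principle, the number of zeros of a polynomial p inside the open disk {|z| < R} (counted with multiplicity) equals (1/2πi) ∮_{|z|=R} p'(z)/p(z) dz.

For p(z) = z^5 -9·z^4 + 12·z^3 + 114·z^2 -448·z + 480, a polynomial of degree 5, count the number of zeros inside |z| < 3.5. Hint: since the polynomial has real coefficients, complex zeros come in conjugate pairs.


The zeros of p are: 3, 4, (3 + 1i), (3 - 1i), -4.
Their magnitudes are: 3, 4, 3.162, 3.162, 4.
Zeros with |z| < R = 3.5: 3, (3 + 1i), (3 - 1i).
Count = 3.
By the argument principle, (1/2πi) ∮_{|z|=R} p'(z)/p(z) dz equals exactly this count.

Number of zeros inside |z| < 3.5: 3.


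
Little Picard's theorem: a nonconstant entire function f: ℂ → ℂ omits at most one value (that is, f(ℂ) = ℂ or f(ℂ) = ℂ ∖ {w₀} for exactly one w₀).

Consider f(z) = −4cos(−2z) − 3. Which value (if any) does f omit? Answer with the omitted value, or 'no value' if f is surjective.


Little Picard bounds the complement of f(ℂ) to at most one point.
cos is entire and surjective onto ℂ: for every w ∈ ℂ, cos(ζ) = w has a solution ζ ∈ ℂ (e.g., via the complex inverse arccos). With ζ = −2z this gives z = ζ/(-2). Then -4·cos(−2z) takes every value in -4·ℂ = ℂ, and adding -3 is a bijection of ℂ. So f is surjective and omits no value. (Note: only on the real line is cos bounded by [−1, 1].)

Omitted value: no value.


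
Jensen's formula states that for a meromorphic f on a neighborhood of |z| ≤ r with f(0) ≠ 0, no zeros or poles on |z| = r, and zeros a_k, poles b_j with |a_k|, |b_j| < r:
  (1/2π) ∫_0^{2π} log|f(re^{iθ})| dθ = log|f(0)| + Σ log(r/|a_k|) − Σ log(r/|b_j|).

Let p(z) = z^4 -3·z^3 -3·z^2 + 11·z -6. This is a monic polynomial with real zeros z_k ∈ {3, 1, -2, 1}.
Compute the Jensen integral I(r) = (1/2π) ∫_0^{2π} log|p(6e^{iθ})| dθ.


Zeros: -2, 1, 1, 3; r = 6.
Inside |z| < r: -2, 1, 1, 3. Outside (|z| ≥ r): ∅.
p(0) = -6, so log|p(0)| = log(6) = 1.7918.
Apply Jensen: I(r) = log|p(0)| + Σ_k log(r/|z_k|), summed over zeros inside |z| < r.
  log(r/|z_k|) for z_k = 3: log(6/3) = 0.6931
  log(r/|z_k|) for z_k = 1: log(6/1) = 1.7918
  log(r/|z_k|) for z_k = -2: log(6/2) = 1.0986
  log(r/|z_k|) for z_k = 1: log(6/1) = 1.7918
Sum over inside zeros: 5.3753.
I(r) = log|p(0)| + (inside sum) = 1.7918 + 5.3753 = 7.1670.
Closed form (all zeros inside, monic): I(r) = n·log(r) = 4·log(6) = 7.1670. ✓

I(r) ≈ 7.1670.


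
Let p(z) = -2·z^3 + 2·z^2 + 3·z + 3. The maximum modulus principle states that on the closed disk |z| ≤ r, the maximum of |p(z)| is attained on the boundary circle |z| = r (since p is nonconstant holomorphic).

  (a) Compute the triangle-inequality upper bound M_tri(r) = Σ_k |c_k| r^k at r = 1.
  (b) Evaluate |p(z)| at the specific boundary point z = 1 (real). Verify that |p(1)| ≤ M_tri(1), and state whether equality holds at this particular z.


Coefficients: c_0 = 3, c_1 = 3, c_2 = 2, c_3 = -2. Radius r = 1.
Part (a). Triangle bound: M_tri(r) = Σ_k |c_k| r^k
  = |3|·1^0 + |3|·1^1 + |2|·1^2 + |-2|·1^3
  = 3 + 3 + 2 + 2 = 10.
This bounds M(r) := max_{|z|=r} |p(z)| from above; equality holds iff all terms c_k z^k can be made to align in phase at a single z on |z|=r.
Part (b). At z = 1 (real, on the circle |z| = r):
  p(1) = (3)·1^0 + (3)·1^1 + (2)·1^2 + (-2)·1^3 = 6.
  |p(1)| = 6.
Check: |p(1)| = 6 ≤ 10 = M_tri(1). ✓ Equality does not hold at z = 1 (the coefficients have mixed signs, so the terms do not all align in phase there).

M_tri(1) = 10; |p(1)| = 6; equality at z=1: no.


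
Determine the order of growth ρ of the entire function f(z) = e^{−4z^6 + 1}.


|e^{−4z^6 + 1}| = e^{Re(-4·z^6) + 1} ≤ e^{4|z|^6 + 1} = e^{4r^6 + 1} on |z| = r, so ρ ≤ 6. Choosing z on |z|=r so that -4·z^6 is real positive (always possible by picking arg z appropriately) gives |f(z)| = e^{4r^6 + 1}, matching the bound. The additive constant 1 does not affect log log M(r) ~ 6·log r. Hence ρ = 6.
Therefore ρ = 6.

Order ρ = 6.


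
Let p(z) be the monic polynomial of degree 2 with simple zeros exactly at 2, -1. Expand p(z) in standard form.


The polynomial is p(z) = ∏_{α ∈ S} (z − α), where S = {2, -1}.
Expanding the product yields: p(z) = z^2 -z -2.
The resulting polynomial has degree 2 and real coefficients as required.

p(z) = z^2 -z -2.


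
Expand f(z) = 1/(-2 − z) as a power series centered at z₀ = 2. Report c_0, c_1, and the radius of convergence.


Let w = z − z₀, so z = z₀ + w.
Then -2 − z = -2 − (z₀ + w) = (-2 − z₀) − w = -4 − w.
f(z) = 1/(-4 − w) = (1/(-4)) · 1/(1 − w/(-4)) = Σ_{n≥0} w^n / (-4)^(n+1).
So c_n = 1/(-4)^(n+1):
  c_0 = 1/(-4)^1 = -1/4.
  c_1 = 1/(-4)^2 = 1/16.
The series is valid for |w/d| < 1, i.e. |z − z₀| < |d|.
Radius of convergence: R = |-2 − z₀| = |-4| = 4 (distance from z₀ to the singularity z = -2).

c_0 = -1/4, c_1 = 1/16; R = 4.


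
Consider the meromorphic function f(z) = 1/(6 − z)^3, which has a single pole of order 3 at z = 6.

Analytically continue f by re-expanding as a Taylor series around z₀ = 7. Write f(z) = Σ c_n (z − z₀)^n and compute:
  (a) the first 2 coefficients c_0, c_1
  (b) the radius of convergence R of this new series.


Let w = z − z₀, so z = z₀ + w.
Then 6 − z = 6 − (z₀ + w) = (6 − z₀) − w = -1 − w.
f(z) = 1/(-1 − w)^3 = (1/(-1)^3) · (1 − w/(-1))^{−3}.
By the binomial series (1−u)^{−3} = Σ_{n≥0} C(n+2, 2) u^n for |u|<1, with u = w/(-1):
  c_n = C(n+2, 2) / (-1)^(n+3).
  c_0 = 1/(-1)^3 = -1.
  c_1 = 3/(-1)^4 = 3.
The series is valid for |w/d| < 1, i.e. |z − z₀| < |d|.
Radius of convergence: R = |6 − z₀| = |-1| = 1 (distance from z₀ to the singularity z = 6).

c_0 = -1, c_1 = 3; R = 1.


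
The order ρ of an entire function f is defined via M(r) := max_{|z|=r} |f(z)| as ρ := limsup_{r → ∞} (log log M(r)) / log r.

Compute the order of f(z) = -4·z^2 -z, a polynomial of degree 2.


|f(z)| ≤ Σ|c_k|·r^k = O(r^2) as r → ∞. Polynomial growth is O(e^{r^ε}) for every ε > 0 (since r^2/e^{r^ε} → 0), so ρ ≤ ε for all ε > 0, i.e. ρ = 0. Every nonconstant polynomial has order 0.
Therefore ρ = 0.

Order ρ = 0.


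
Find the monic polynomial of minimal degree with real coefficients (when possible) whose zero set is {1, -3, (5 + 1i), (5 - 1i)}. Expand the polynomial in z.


The polynomial is p(z) = ∏_{α ∈ S} (z − α), where S = {1, -3, (5 + 1i), (5 - 1i)}.
Expanding the product yields: p(z) = z^4 -8·z^3 + 3·z^2 + 82·z -78.
Note conjugate pairs combine to real quadratics: (z − (5+1i))(z − (5−1i)) = z² − 10z + 26.
The resulting polynomial has degree 4 and real coefficients as required.

p(z) = z^4 -8·z^3 + 3·z^2 + 82·z -78.


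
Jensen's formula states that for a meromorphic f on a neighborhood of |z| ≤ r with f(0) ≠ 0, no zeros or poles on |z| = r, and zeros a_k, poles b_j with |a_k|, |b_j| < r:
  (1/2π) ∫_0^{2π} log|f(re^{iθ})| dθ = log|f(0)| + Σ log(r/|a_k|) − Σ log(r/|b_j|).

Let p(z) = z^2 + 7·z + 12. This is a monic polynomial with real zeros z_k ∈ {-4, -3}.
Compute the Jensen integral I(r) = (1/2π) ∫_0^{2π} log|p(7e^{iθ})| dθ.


Zeros: -4, -3; r = 7.
Inside |z| < r: -4, -3. Outside (|z| ≥ r): ∅.
p(0) = 12, so log|p(0)| = log(12) = 2.4849.
Apply Jensen: I(r) = log|p(0)| + Σ_k log(r/|z_k|), summed over zeros inside |z| < r.
  log(r/|z_k|) for z_k = -4: log(7/4) = 0.5596
  log(r/|z_k|) for z_k = -3: log(7/3) = 0.8473
Sum over inside zeros: 1.4069.
I(r) = log|p(0)| + (inside sum) = 2.4849 + 1.4069 = 3.8918.
Closed form (all zeros inside, monic): I(r) = n·log(r) = 2·log(7) = 3.8918. ✓

I(r) ≈ 3.8918.


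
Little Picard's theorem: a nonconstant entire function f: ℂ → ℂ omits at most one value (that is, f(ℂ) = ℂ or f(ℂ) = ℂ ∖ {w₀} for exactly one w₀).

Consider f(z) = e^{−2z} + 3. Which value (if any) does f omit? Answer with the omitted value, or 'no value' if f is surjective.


Little Picard bounds the complement of f(ℂ) to at most one point.
e^{−2z} is never zero on ℂ, so 1·e^{−2z} takes every value in ℂ ∖ {0}. Adding 3 shifts the range to ℂ ∖ {3}. Thus f omits exactly the value 3.

Omitted value: 3.


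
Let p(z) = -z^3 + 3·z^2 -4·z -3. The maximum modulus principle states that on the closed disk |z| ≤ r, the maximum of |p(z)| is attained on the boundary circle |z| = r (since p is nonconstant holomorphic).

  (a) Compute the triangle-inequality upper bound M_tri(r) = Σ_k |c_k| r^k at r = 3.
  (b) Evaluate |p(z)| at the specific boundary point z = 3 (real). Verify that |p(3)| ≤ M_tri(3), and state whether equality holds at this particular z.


Coefficients: c_0 = -3, c_1 = -4, c_2 = 3, c_3 = -1. Radius r = 3.
Part (a). Triangle bound: M_tri(r) = Σ_k |c_k| r^k
  = |-3|·3^0 + |-4|·3^1 + |3|·3^2 + |-1|·3^3
  = 3 + 12 + 27 + 27 = 69.
This bounds M(r) := max_{|z|=r} |p(z)| from above; equality holds iff all terms c_k z^k can be made to align in phase at a single z on |z|=r.
Part (b). At z = 3 (real, on the circle |z| = r):
  p(3) = (-3)·3^0 + (-4)·3^1 + (3)·3^2 + (-1)·3^3 = -15.
  |p(3)| = 15.
Check: |p(3)| = 15 ≤ 69 = M_tri(3). ✓ Equality does not hold at z = 3 (the coefficients have mixed signs, so the terms do not all align in phase there).

M_tri(3) = 69; |p(3)| = 15; equality at z=3: no.


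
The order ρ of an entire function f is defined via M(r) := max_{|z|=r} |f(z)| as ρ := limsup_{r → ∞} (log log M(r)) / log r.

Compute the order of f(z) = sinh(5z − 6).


sinh(w) is a linear combination of e^{iw} and e^{−iw} (or e^w, e^{−w} in the hyperbolic case), so |sinh(w)| ≤ e^{|w|}. With w = 5z − 6, |w| ≤ 5|z| + 6 = 5r + 6 on |z| = r, giving M(r) ≤ e^{5r + 6}, so ρ ≤ 1. On a suitable ray (z = it for sin/cos; z = t for sinh/cosh, t real → ∞), |sinh(5z − 6)| grows like e^{5|t|}/2, so ρ ≥ 1. Hence ρ = 1.
Therefore ρ = 1.

Order ρ = 1.


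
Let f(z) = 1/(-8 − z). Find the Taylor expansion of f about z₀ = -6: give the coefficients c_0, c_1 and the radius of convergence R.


Let w = z − z₀, so z = z₀ + w.
Then -8 − z = -8 − (z₀ + w) = (-8 − z₀) − w = -2 − w.
f(z) = 1/(-2 − w) = (1/(-2)) · 1/(1 − w/(-2)) = Σ_{n≥0} w^n / (-2)^(n+1).
So c_n = 1/(-2)^(n+1):
  c_0 = 1/(-2)^1 = -1/2.
  c_1 = 1/(-2)^2 = 1/4.
The series is valid for |w/d| < 1, i.e. |z − z₀| < |d|.
Radius of convergence: R = |-8 − z₀| = |-2| = 2 (distance from z₀ to the singularity z = -8).

c_0 = -1/2, c_1 = 1/4; R = 2.


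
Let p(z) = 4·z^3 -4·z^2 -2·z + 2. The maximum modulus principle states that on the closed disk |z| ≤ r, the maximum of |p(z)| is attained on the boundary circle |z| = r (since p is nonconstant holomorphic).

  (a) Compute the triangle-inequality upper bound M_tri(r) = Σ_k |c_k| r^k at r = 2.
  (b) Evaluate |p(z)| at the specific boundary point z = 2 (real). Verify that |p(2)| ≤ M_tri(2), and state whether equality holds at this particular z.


Coefficients: c_0 = 2, c_1 = -2, c_2 = -4, c_3 = 4. Radius r = 2.
Part (a). Triangle bound: M_tri(r) = Σ_k |c_k| r^k
  = |2|·2^0 + |-2|·2^1 + |-4|·2^2 + |4|·2^3
  = 2 + 4 + 16 + 32 = 54.
This bounds M(r) := max_{|z|=r} |p(z)| from above; equality holds iff all terms c_k z^k can be made to align in phase at a single z on |z|=r.
Part (b). At z = 2 (real, on the circle |z| = r):
  p(2) = (2)·2^0 + (-2)·2^1 + (-4)·2^2 + (4)·2^3 = 14.
  |p(2)| = 14.
Check: |p(2)| = 14 ≤ 54 = M_tri(2). ✓ Equality does not hold at z = 2 (the coefficients have mixed signs, so the terms do not all align in phase there).

M_tri(2) = 54; |p(2)| = 14; equality at z=2: no.


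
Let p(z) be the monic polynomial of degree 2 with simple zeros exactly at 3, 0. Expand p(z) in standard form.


The polynomial is p(z) = ∏_{α ∈ S} (z − α), where S = {3, 0}.
Expanding the product yields: p(z) = z^2 -3·z.
The resulting polynomial has degree 2 and real coefficients as required.

p(z) = z^2 -3·z.


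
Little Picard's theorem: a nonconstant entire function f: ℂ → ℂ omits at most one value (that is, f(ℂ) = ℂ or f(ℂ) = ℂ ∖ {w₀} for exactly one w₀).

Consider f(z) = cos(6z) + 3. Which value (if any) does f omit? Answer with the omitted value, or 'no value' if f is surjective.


Little Picard bounds the complement of f(ℂ) to at most one point.
cos is entire and surjective onto ℂ: for every w ∈ ℂ, cos(ζ) = w has a solution ζ ∈ ℂ (e.g., via the complex inverse arccos). With ζ = 6z this gives z = ζ/(6). Then 1·cos(6z) takes every value in 1·ℂ = ℂ, and adding 3 is a bijection of ℂ. So f is surjective and omits no value. (Note: only on the real line is cos bounded by [−1, 1].)

Omitted value: no value.


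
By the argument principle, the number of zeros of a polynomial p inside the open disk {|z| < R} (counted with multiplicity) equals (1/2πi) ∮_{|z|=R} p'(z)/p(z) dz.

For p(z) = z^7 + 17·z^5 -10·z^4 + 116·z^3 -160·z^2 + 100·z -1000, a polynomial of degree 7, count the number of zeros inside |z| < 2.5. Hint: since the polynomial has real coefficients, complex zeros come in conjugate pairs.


The zeros of p are: 2, (1 + 3i), (1 - 3i), (-1 + 3i), (-1 - 3i), (-1 + 2i), (-1 - 2i).
Their magnitudes are: 2, 3.162, 3.162, 3.162, 3.162, 2.236, 2.236.
Zeros with |z| < R = 2.5: 2, (-1 + 2i), (-1 - 2i).
Count = 3.
By the argument principle, (1/2πi) ∮_{|z|=R} p'(z)/p(z) dz equals exactly this count.

Number of zeros inside |z| < 2.5: 3.


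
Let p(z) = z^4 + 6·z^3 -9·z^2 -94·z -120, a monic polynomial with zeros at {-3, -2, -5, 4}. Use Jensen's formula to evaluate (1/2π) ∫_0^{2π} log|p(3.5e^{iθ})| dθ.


Zeros: -5, -3, -2, 4; r = 3.5.
Inside |z| < r: -3, -2. Outside (|z| ≥ r): -5, 4.
p(0) = -120, so log|p(0)| = log(120) = 4.7875.
Apply Jensen: I(r) = log|p(0)| + Σ_k log(r/|z_k|), summed over zeros inside |z| < r.
  log(r/|z_k|) for z_k = -3: log(3.5/3) = 0.1542
  log(r/|z_k|) for z_k = -2: log(3.5/2) = 0.5596
  Outside zeros (-5, 4) contribute nothing to the Jensen sum.
Sum over inside zeros: 0.7138.
I(r) = log|p(0)| + (inside sum) = 4.7875 + 0.7138 = 5.5013.
Note: since some zeros are outside |z| ≤ r, the simplified n·log(r) form does NOT apply — only the inside zeros contribute.

I(r) ≈ 5.5013.


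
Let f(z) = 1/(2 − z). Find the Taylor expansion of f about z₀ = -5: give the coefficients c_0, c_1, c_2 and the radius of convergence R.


Let w = z − z₀, so z = z₀ + w.
Then 2 − z = 2 − (z₀ + w) = (2 − z₀) − w = 7 − w.
f(z) = 1/(7 − w) = (1/(7)) · 1/(1 − w/(7)) = Σ_{n≥0} w^n / (7)^(n+1).
So c_n = 1/(7)^(n+1):
  c_0 = 1/(7)^1 = 1/7.
  c_1 = 1/(7)^2 = 1/49.
  c_2 = 1/(7)^3 = 1/343.
The series is valid for |w/d| < 1, i.e. |z − z₀| < |d|.
Radius of convergence: R = |2 − z₀| = |7| = 7 (distance from z₀ to the singularity z = 2).

c_0 = 1/7, c_1 = 1/49, c_2 = 1/343; R = 7.


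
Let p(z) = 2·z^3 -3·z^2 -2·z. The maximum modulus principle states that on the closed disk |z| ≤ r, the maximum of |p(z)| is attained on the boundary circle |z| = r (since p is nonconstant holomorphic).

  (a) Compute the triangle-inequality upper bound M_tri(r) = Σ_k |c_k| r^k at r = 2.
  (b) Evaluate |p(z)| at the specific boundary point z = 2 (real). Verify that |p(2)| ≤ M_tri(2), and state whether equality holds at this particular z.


Coefficients: c_0 = 0, c_1 = -2, c_2 = -3, c_3 = 2. Radius r = 2.
Part (a). Triangle bound: M_tri(r) = Σ_k |c_k| r^k
  = |0|·2^0 + |-2|·2^1 + |-3|·2^2 + |2|·2^3
  = 0 + 4 + 12 + 16 = 32.
This bounds M(r) := max_{|z|=r} |p(z)| from above; equality holds iff all terms c_k z^k can be made to align in phase at a single z on |z|=r.
Part (b). At z = 2 (real, on the circle |z| = r):
  p(2) = (0)·2^0 + (-2)·2^1 + (-3)·2^2 + (2)·2^3 = 0.
  |p(2)| = 0.
Check: |p(2)| = 0 ≤ 32 = M_tri(2). ✓ Equality does not hold at z = 2 (the coefficients have mixed signs, so the terms do not all align in phase there).

M_tri(2) = 32; |p(2)| = 0; equality at z=2: no.


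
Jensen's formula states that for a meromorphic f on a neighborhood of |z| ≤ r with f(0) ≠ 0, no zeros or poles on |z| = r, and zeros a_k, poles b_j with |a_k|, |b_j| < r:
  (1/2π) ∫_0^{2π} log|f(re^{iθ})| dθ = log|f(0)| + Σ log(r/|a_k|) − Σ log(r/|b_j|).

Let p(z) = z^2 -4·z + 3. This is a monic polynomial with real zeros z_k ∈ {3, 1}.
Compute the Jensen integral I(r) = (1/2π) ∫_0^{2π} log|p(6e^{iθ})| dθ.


Zeros: 1, 3; r = 6.
Inside |z| < r: 1, 3. Outside (|z| ≥ r): ∅.
p(0) = 3, so log|p(0)| = log(3) = 1.0986.
Apply Jensen: I(r) = log|p(0)| + Σ_k log(r/|z_k|), summed over zeros inside |z| < r.
  log(r/|z_k|) for z_k = 3: log(6/3) = 0.6931
  log(r/|z_k|) for z_k = 1: log(6/1) = 1.7918
Sum over inside zeros: 2.4849.
I(r) = log|p(0)| + (inside sum) = 1.0986 + 2.4849 = 3.5835.
Closed form (all zeros inside, monic): I(r) = n·log(r) = 2·log(6) = 3.5835. ✓

I(r) ≈ 3.5835.


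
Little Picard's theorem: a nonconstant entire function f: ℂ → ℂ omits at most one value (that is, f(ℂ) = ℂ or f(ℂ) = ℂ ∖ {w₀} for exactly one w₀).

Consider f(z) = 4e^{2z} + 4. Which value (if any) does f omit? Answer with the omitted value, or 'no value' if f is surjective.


Little Picard bounds the complement of f(ℂ) to at most one point.
e^{2z} is never zero on ℂ, so 4·e^{2z} takes every value in ℂ ∖ {0}. Adding 4 shifts the range to ℂ ∖ {4}. Thus f omits exactly the value 4.

Omitted value: 4.


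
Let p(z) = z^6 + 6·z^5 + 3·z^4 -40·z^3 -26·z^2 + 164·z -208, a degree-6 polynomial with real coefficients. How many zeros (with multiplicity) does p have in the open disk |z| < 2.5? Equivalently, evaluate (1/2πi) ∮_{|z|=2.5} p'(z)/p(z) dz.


The zeros of p are: (-3 + 2i), (-3 - 2i), 2, -4, (1 + 1i), (1 - 1i).
Their magnitudes are: 3.606, 3.606, 2, 4, 1.414, 1.414.
Zeros with |z| < R = 2.5: 2, (1 + 1i), (1 - 1i).
Count = 3.
By the argument principle, (1/2πi) ∮_{|z|=R} p'(z)/p(z) dz equals exactly this count.

Number of zeros inside |z| < 2.5: 3.


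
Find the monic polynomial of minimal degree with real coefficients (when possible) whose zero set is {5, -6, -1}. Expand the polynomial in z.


The polynomial is p(z) = ∏_{α ∈ S} (z − α), where S = {5, -6, -1}.
Expanding the product yields: p(z) = z^3 + 2·z^2 -29·z -30.
The resulting polynomial has degree 3 and real coefficients as required.

p(z) = z^3 + 2·z^2 -29·z -30.


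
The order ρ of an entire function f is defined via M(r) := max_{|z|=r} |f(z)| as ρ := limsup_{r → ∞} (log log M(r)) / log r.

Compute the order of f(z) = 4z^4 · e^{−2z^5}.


M(r) = max_{|z|=r} |4|·|z|^4·|e^{−2z^5}| = 4·r^4 · e^{2r^5} (the factors attain their maxima compatibly on |z|=r). Then log M(r) = log 4 + 4·log r + 2r^5, dominated by the last term, so log log M(r) ~ 5·log r. The polynomial factor 4z^4 contributes only a log r term and does not affect the order. ρ = 5.
Therefore ρ = 5.

Order ρ = 5.


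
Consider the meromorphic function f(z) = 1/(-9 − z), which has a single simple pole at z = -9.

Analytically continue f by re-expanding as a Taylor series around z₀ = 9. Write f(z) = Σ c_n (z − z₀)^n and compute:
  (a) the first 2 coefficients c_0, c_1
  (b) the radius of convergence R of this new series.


Let w = z − z₀, so z = z₀ + w.
Then -9 − z = -9 − (z₀ + w) = (-9 − z₀) − w = -18 − w.
f(z) = 1/(-18 − w) = (1/(-18)) · 1/(1 − w/(-18)) = Σ_{n≥0} w^n / (-18)^(n+1).
So c_n = 1/(-18)^(n+1):
  c_0 = 1/(-18)^1 = -1/18.
  c_1 = 1/(-18)^2 = 1/324.
The series is valid for |w/d| < 1, i.e. |z − z₀| < |d|.
Radius of convergence: R = |-9 − z₀| = |-18| = 18 (distance from z₀ to the singularity z = -9).

c_0 = -1/18, c_1 = 1/324; R = 18.


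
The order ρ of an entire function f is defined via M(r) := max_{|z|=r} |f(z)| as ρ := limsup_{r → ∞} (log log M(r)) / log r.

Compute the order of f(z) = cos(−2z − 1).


cos(w) is a linear combination of e^{iw} and e^{−iw} (or e^w, e^{−w} in the hyperbolic case), so |cos(w)| ≤ e^{|w|}. With w = −2z − 1, |w| ≤ 2|z| + 1 = 2r + 1 on |z| = r, giving M(r) ≤ e^{2r + 1}, so ρ ≤ 1. On a suitable ray (z = it for sin/cos; z = t for sinh/cosh, t real → ∞), |cos(−2z − 1)| grows like e^{2|t|}/2, so ρ ≥ 1. Hence ρ = 1.
Therefore ρ = 1.

Order ρ = 1.


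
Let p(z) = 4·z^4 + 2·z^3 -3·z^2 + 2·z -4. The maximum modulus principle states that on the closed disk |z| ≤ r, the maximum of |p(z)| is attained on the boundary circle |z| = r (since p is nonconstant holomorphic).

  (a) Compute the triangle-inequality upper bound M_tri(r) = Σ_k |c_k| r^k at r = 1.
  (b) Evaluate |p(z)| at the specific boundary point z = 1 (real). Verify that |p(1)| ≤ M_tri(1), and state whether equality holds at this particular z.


Coefficients: c_0 = -4, c_1 = 2, c_2 = -3, c_3 = 2, c_4 = 4. Radius r = 1.
Part (a). Triangle bound: M_tri(r) = Σ_k |c_k| r^k
  = |-4|·1^0 + |2|·1^1 + |-3|·1^2 + |2|·1^3 + |4|·1^4
  = 4 + 2 + 3 + 2 + 4 = 15.
This bounds M(r) := max_{|z|=r} |p(z)| from above; equality holds iff all terms c_k z^k can be made to align in phase at a single z on |z|=r.
Part (b). At z = 1 (real, on the circle |z| = r):
  p(1) = (-4)·1^0 + (2)·1^1 + (-3)·1^2 + (2)·1^3 + (4)·1^4 = 1.
  |p(1)| = 1.
Check: |p(1)| = 1 ≤ 15 = M_tri(1). ✓ Equality does not hold at z = 1 (the coefficients have mixed signs, so the terms do not all align in phase there).

M_tri(1) = 15; |p(1)| = 1; equality at z=1: no.


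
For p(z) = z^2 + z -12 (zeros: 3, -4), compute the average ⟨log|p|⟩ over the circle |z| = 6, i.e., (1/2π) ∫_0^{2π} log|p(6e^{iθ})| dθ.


Zeros: -4, 3; r = 6.
Inside |z| < r: -4, 3. Outside (|z| ≥ r): ∅.
p(0) = -12, so log|p(0)| = log(12) = 2.4849.
Apply Jensen: I(r) = log|p(0)| + Σ_k log(r/|z_k|), summed over zeros inside |z| < r.
  log(r/|z_k|) for z_k = 3: log(6/3) = 0.6931
  log(r/|z_k|) for z_k = -4: log(6/4) = 0.4055
Sum over inside zeros: 1.0986.
I(r) = log|p(0)| + (inside sum) = 2.4849 + 1.0986 = 3.5835.
Closed form (all zeros inside, monic): I(r) = n·log(r) = 2·log(6) = 3.5835. ✓

I(r) ≈ 3.5835.


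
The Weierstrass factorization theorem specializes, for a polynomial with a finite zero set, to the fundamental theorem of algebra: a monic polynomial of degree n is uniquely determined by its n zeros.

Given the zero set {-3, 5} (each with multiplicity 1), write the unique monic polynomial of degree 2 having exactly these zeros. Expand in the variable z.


The polynomial is p(z) = ∏_{α ∈ S} (z − α), where S = {-3, 5}.
Expanding the product yields: p(z) = z^2 -2·z -15.
The resulting polynomial has degree 2 and real coefficients as required.

p(z) = z^2 -2·z -15.


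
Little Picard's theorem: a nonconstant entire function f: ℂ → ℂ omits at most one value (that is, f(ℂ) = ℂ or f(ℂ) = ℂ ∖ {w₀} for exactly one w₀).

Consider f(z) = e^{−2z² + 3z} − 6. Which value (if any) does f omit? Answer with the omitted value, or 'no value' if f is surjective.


Little Picard bounds the complement of f(ℂ) to at most one point.
The exponent g(z) = −2z² + 3z is a nonconstant polynomial, hence surjective onto ℂ. So e^{g(z)} takes every value in {e^w : w ∈ ℂ} = ℂ ∖ {0}. Adding -6 shifts the range to ℂ ∖ {-6}. f omits exactly -6.

Omitted value: -6.


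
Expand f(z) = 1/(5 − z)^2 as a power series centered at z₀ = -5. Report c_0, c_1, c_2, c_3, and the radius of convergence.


Let w = z − z₀, so z = z₀ + w.
Then 5 − z = 5 − (z₀ + w) = (5 − z₀) − w = 10 − w.
f(z) = 1/(10 − w)^2 = (1/(10)^2) · (1 − w/(10))^{−2}.
By the binomial series (1−u)^{−2} = Σ_{n≥0} C(n+1, 1) u^n for |u|<1, with u = w/(10):
  c_n = C(n+1, 1) / (10)^(n+2).
  c_0 = 1/(10)^2 = 1/100.
  c_1 = 2/(10)^3 = 1/500.
  c_2 = 3/(10)^4 = 3/10000.
  c_3 = 4/(10)^5 = 1/25000.
The series is valid for |w/d| < 1, i.e. |z − z₀| < |d|.
Radius of convergence: R = |5 − z₀| = |10| = 10 (distance from z₀ to the singularity z = 5).

c_0 = 1/100, c_1 = 1/500, c_2 = 3/10000, c_3 = 1/25000; R = 10.


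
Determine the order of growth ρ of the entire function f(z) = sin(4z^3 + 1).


Write sin(w) = (e^{iw} ± e^{−iw})/(2 or 2i), so |sin(w)| ≤ e^{|w|}. With w = 4z^3 + 1, |w| ≤ 4r^3 + 1 on |z|=r, giving M(r) ≤ e^{4r^3 + 1} and ρ ≤ 3. For the lower bound, choose z on |z|=r with 4z^3 purely imaginary of modulus 4r^3; then |sin(4z^3 + 1)| grows like e^{4r^3}/2, so ρ ≥ 3. Hence ρ = 3.
Therefore ρ = 3.

Order ρ = 3.


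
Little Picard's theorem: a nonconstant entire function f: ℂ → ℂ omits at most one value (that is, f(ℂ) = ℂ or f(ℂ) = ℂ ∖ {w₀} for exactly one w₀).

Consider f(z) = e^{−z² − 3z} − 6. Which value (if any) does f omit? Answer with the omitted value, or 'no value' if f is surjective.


Little Picard bounds the complement of f(ℂ) to at most one point.
The exponent g(z) = −z² − 3z is a nonconstant polynomial, hence surjective onto ℂ. So e^{g(z)} takes every value in {e^w : w ∈ ℂ} = ℂ ∖ {0}. Adding -6 shifts the range to ℂ ∖ {-6}. f omits exactly -6.

Omitted value: -6.


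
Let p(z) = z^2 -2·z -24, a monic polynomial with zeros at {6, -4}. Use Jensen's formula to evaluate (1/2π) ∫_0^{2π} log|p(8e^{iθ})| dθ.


Zeros: -4, 6; r = 8.
Inside |z| < r: -4, 6. Outside (|z| ≥ r): ∅.
p(0) = -24, so log|p(0)| = log(24) = 3.1781.
Apply Jensen: I(r) = log|p(0)| + Σ_k log(r/|z_k|), summed over zeros inside |z| < r.
  log(r/|z_k|) for z_k = 6: log(8/6) = 0.2877
  log(r/|z_k|) for z_k = -4: log(8/4) = 0.6931
Sum over inside zeros: 0.9808.
I(r) = log|p(0)| + (inside sum) = 3.1781 + 0.9808 = 4.1589.
Closed form (all zeros inside, monic): I(r) = n·log(r) = 2·log(8) = 4.1589. ✓

I(r) ≈ 4.1589.


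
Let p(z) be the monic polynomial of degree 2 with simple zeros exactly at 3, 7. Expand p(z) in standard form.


The polynomial is p(z) = ∏_{α ∈ S} (z − α), where S = {3, 7}.
Expanding the product yields: p(z) = z^2 -10·z + 21.
The resulting polynomial has degree 2 and real coefficients as required.

p(z) = z^2 -10·z + 21.


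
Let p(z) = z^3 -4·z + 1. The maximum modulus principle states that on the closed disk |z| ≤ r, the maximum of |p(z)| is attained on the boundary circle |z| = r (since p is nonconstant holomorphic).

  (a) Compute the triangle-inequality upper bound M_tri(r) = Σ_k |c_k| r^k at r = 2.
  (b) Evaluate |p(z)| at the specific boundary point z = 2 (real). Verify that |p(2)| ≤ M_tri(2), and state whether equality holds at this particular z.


Coefficients: c_0 = 1, c_1 = -4, c_2 = 0, c_3 = 1. Radius r = 2.
Part (a). Triangle bound: M_tri(r) = Σ_k |c_k| r^k
  = |1|·2^0 + |-4|·2^1 + |0|·2^2 + |1|·2^3
  = 1 + 8 + 0 + 8 = 17.
This bounds M(r) := max_{|z|=r} |p(z)| from above; equality holds iff all terms c_k z^k can be made to align in phase at a single z on |z|=r.
Part (b). At z = 2 (real, on the circle |z| = r):
  p(2) = (1)·2^0 + (-4)·2^1 + (0)·2^2 + (1)·2^3 = 1.
  |p(2)| = 1.
Check: |p(2)| = 1 ≤ 17 = M_tri(2). ✓ Equality does not hold at z = 2 (the coefficients have mixed signs, so the terms do not all align in phase there).

M_tri(2) = 17; |p(2)| = 1; equality at z=2: no.


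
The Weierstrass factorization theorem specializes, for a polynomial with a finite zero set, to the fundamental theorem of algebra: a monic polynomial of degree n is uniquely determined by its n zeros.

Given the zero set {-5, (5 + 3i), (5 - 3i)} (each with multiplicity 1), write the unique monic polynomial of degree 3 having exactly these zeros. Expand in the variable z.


The polynomial is p(z) = ∏_{α ∈ S} (z − α), where S = {-5, (5 + 3i), (5 - 3i)}.
Expanding the product yields: p(z) = z^3 -5·z^2 -16·z + 170.
Note conjugate pairs combine to real quadratics: (z − (5+3i))(z − (5−3i)) = z² − 10z + 34.
The resulting polynomial has degree 3 and real coefficients as required.

p(z) = z^3 -5·z^2 -16·z + 170.


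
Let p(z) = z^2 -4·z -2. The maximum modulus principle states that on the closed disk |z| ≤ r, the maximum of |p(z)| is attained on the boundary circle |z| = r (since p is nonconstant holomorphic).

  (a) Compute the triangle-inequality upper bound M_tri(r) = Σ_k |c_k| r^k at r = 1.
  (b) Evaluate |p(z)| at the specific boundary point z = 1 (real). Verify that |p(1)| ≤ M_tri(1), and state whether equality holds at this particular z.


Coefficients: c_0 = -2, c_1 = -4, c_2 = 1. Radius r = 1.
Part (a). Triangle bound: M_tri(r) = Σ_k |c_k| r^k
  = |-2|·1^0 + |-4|·1^1 + |1|·1^2
  = 2 + 4 + 1 = 7.
This bounds M(r) := max_{|z|=r} |p(z)| from above; equality holds iff all terms c_k z^k can be made to align in phase at a single z on |z|=r.
Part (b). At z = 1 (real, on the circle |z| = r):
  p(1) = (-2)·1^0 + (-4)·1^1 + (1)·1^2 = -5.
  |p(1)| = 5.
Check: |p(1)| = 5 ≤ 7 = M_tri(1). ✓ Equality does not hold at z = 1 (the coefficients have mixed signs, so the terms do not all align in phase there).

M_tri(1) = 7; |p(1)| = 5; equality at z=1: no.


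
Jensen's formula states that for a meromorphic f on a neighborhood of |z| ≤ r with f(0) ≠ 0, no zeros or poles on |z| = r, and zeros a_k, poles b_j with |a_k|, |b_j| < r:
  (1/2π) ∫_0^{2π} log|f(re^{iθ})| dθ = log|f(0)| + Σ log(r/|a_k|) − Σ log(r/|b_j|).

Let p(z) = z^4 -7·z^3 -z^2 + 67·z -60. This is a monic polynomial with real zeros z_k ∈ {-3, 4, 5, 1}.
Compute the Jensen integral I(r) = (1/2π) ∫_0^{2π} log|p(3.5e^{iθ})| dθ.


Zeros: -3, 1, 4, 5; r = 3.5.
Inside |z| < r: -3, 1. Outside (|z| ≥ r): 4, 5.
p(0) = -60, so log|p(0)| = log(60) = 4.0943.
Apply Jensen: I(r) = log|p(0)| + Σ_k log(r/|z_k|), summed over zeros inside |z| < r.
  log(r/|z_k|) for z_k = -3: log(3.5/3) = 0.1542
  log(r/|z_k|) for z_k = 1: log(3.5/1) = 1.2528
  Outside zeros (4, 5) contribute nothing to the Jensen sum.
Sum over inside zeros: 1.4069.
I(r) = log|p(0)| + (inside sum) = 4.0943 + 1.4069 = 5.5013.
Note: since some zeros are outside |z| ≤ r, the simplified n·log(r) form does NOT apply — only the inside zeros contribute.

I(r) ≈ 5.5013.


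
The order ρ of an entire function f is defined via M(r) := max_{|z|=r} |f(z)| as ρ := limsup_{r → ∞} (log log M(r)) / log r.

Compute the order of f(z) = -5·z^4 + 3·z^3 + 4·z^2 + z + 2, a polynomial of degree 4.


|f(z)| ≤ Σ|c_k|·r^k = O(r^4) as r → ∞. Polynomial growth is O(e^{r^ε}) for every ε > 0 (since r^4/e^{r^ε} → 0), so ρ ≤ ε for all ε > 0, i.e. ρ = 0. Every nonconstant polynomial has order 0.
Therefore ρ = 0.

Order ρ = 0.


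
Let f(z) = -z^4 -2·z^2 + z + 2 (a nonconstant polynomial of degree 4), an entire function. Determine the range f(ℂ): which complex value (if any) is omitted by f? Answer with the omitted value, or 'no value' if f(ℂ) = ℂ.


Little Picard bounds the complement of f(ℂ) to at most one point.
For every w ∈ ℂ, the equation p(z) − w = 0 is a nonconstant polynomial in z and hence has at least one root by the fundamental theorem of algebra. So p is surjective onto ℂ, omitting no value.

Omitted value: no value.


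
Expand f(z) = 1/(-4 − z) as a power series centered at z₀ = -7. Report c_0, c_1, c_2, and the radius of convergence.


Let w = z − z₀, so z = z₀ + w.
Then -4 − z = -4 − (z₀ + w) = (-4 − z₀) − w = 3 − w.
f(z) = 1/(3 − w) = (1/(3)) · 1/(1 − w/(3)) = Σ_{n≥0} w^n / (3)^(n+1).
So c_n = 1/(3)^(n+1):
  c_0 = 1/(3)^1 = 1/3.
  c_1 = 1/(3)^2 = 1/9.
  c_2 = 1/(3)^3 = 1/27.
The series is valid for |w/d| < 1, i.e. |z − z₀| < |d|.
Radius of convergence: R = |-4 − z₀| = |3| = 3 (distance from z₀ to the singularity z = -4).

c_0 = 1/3, c_1 = 1/9, c_2 = 1/27; R = 3.


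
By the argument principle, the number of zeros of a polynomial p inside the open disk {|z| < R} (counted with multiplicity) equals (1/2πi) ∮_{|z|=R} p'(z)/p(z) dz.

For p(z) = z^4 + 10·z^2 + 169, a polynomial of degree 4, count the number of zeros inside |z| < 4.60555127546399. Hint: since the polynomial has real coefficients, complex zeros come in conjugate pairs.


The zeros of p are: (-2 + 3i), (-2 - 3i), (2 + 3i), (2 - 3i).
Their magnitudes are: 3.606, 3.606, 3.606, 3.606.
Zeros with |z| < R = 4.60555127546399: (-2 + 3i), (-2 - 3i), (2 + 3i), (2 - 3i).
Count = 4.
By the argument principle, (1/2πi) ∮_{|z|=R} p'(z)/p(z) dz equals exactly this count.

Number of zeros inside |z| < 4.60555127546399: 4.


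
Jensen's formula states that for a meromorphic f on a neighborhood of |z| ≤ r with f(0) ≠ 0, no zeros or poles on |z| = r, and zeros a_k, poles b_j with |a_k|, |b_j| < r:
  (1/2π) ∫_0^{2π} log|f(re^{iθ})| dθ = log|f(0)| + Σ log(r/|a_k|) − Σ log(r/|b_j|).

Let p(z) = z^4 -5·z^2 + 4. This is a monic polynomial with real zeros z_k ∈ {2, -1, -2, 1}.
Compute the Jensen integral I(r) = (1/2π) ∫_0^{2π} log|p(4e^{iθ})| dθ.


Zeros: -2, -1, 1, 2; r = 4.
Inside |z| < r: -2, -1, 1, 2. Outside (|z| ≥ r): ∅.
p(0) = 4, so log|p(0)| = log(4) = 1.3863.
Apply Jensen: I(r) = log|p(0)| + Σ_k log(r/|z_k|), summed over zeros inside |z| < r.
  log(r/|z_k|) for z_k = 2: log(4/2) = 0.6931
  log(r/|z_k|) for z_k = -1: log(4/1) = 1.3863
  log(r/|z_k|) for z_k = -2: log(4/2) = 0.6931
  log(r/|z_k|) for z_k = 1: log(4/1) = 1.3863
Sum over inside zeros: 4.1589.
I(r) = log|p(0)| + (inside sum) = 1.3863 + 4.1589 = 5.5452.
Closed form (all zeros inside, monic): I(r) = n·log(r) = 4·log(4) = 5.5452. ✓

I(r) ≈ 5.5452.


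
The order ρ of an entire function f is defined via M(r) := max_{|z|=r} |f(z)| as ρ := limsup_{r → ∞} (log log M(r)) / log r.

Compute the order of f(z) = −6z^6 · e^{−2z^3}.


M(r) = max_{|z|=r} |-6|·|z|^6·|e^{−2z^3}| = 6·r^6 · e^{2r^3} (the factors attain their maxima compatibly on |z|=r). Then log M(r) = log 6 + 6·log r + 2r^3, dominated by the last term, so log log M(r) ~ 3·log r. The polynomial factor -6z^6 contributes only a log r term and does not affect the order. ρ = 3.
Therefore ρ = 3.

Order ρ = 3.
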